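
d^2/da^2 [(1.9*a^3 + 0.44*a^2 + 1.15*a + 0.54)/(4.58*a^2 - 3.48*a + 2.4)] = (2.8421709430404e-14*a^4 + 66.5214320000001*a^3 - 56.268144*a^2 - 61.821216*a + 25.486272)/(96.071912*a^6 - 218.993616*a^5 + 317.426976*a^4 - 271.657152*a^3 + 166.33728*a^2 - 60.1344*a + 13.824)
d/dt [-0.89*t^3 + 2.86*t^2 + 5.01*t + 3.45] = -2.67*t^2 + 5.72*t + 5.01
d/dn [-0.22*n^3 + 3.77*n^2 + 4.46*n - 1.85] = -0.66*n^2 + 7.54*n + 4.46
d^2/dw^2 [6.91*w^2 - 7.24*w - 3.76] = 13.8200000000000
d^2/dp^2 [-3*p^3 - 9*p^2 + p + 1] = -18*p - 18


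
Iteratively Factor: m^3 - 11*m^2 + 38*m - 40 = (m - 4)*(m^2 - 7*m + 10) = (m - 5)*(m - 4)*(m - 2)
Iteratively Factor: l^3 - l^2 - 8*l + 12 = (l - 2)*(l^2 + l - 6) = (l - 2)^2*(l + 3)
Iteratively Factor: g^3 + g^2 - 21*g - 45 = (g + 3)*(g^2 - 2*g - 15) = (g - 5)*(g + 3)*(g + 3)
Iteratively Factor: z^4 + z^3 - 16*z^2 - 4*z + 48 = (z - 2)*(z^3 + 3*z^2 - 10*z - 24) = (z - 3)*(z - 2)*(z^2 + 6*z + 8) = (z - 3)*(z - 2)*(z + 4)*(z + 2)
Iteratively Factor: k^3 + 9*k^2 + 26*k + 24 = (k + 3)*(k^2 + 6*k + 8) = (k + 2)*(k + 3)*(k + 4)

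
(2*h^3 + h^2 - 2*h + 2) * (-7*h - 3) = -14*h^4 - 13*h^3 + 11*h^2 - 8*h - 6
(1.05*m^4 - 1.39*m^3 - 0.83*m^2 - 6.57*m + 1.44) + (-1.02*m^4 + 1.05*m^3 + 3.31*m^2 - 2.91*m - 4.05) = 0.03*m^4 - 0.34*m^3 + 2.48*m^2 - 9.48*m - 2.61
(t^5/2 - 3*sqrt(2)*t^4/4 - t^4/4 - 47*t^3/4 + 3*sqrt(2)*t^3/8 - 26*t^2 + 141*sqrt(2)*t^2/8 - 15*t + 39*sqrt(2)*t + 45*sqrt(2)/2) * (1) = t^5/2 - 3*sqrt(2)*t^4/4 - t^4/4 - 47*t^3/4 + 3*sqrt(2)*t^3/8 - 26*t^2 + 141*sqrt(2)*t^2/8 - 15*t + 39*sqrt(2)*t + 45*sqrt(2)/2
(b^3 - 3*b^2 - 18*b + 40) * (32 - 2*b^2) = -2*b^5 + 6*b^4 + 68*b^3 - 176*b^2 - 576*b + 1280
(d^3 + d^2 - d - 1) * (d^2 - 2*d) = d^5 - d^4 - 3*d^3 + d^2 + 2*d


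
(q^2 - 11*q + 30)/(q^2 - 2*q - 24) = (q - 5)/(q + 4)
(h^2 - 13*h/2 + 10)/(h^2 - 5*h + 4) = (h - 5/2)/(h - 1)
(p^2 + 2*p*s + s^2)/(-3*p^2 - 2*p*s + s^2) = (-p - s)/(3*p - s)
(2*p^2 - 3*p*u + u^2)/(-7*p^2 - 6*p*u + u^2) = (-2*p^2 + 3*p*u - u^2)/(7*p^2 + 6*p*u - u^2)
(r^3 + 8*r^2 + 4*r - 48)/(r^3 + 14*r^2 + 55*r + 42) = (r^2 + 2*r - 8)/(r^2 + 8*r + 7)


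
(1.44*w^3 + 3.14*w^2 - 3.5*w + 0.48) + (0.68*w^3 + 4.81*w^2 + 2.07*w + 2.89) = 2.12*w^3 + 7.95*w^2 - 1.43*w + 3.37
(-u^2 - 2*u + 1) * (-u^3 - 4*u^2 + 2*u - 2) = u^5 + 6*u^4 + 5*u^3 - 6*u^2 + 6*u - 2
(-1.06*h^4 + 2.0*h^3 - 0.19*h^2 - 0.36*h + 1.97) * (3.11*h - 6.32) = -3.2966*h^5 + 12.9192*h^4 - 13.2309*h^3 + 0.0812000000000002*h^2 + 8.4019*h - 12.4504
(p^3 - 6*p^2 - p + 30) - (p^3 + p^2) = -7*p^2 - p + 30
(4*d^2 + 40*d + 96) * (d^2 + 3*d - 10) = 4*d^4 + 52*d^3 + 176*d^2 - 112*d - 960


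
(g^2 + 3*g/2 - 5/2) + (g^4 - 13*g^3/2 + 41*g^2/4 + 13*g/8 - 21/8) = g^4 - 13*g^3/2 + 45*g^2/4 + 25*g/8 - 41/8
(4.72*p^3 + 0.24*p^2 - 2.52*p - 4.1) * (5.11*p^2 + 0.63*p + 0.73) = 24.1192*p^5 + 4.2*p^4 - 9.2804*p^3 - 22.3634*p^2 - 4.4226*p - 2.993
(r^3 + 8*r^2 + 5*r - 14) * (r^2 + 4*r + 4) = r^5 + 12*r^4 + 41*r^3 + 38*r^2 - 36*r - 56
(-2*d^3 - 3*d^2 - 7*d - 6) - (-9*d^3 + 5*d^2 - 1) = 7*d^3 - 8*d^2 - 7*d - 5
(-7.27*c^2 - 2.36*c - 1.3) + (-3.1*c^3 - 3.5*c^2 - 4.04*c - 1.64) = -3.1*c^3 - 10.77*c^2 - 6.4*c - 2.94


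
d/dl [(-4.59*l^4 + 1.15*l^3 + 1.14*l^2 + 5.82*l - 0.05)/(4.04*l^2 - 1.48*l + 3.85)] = (-37.0872*l^5 + 25.0256*l^4 - 74.09*l^3 - 11.9175*l^2 + 9.182*l + 22.333)/(16.3216*l^4 - 11.9584*l^3 + 33.2984*l^2 - 11.396*l + 14.8225)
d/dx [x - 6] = 1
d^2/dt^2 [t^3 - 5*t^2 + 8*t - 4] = 6*t - 10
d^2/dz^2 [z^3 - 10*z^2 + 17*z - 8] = 6*z - 20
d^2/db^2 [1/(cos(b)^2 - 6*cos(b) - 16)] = (8*sin(b)^4 - 204*sin(b)^2 - 147*cos(b) - 9*cos(3*b) - 12)/(2*(sin(b)^2 + 6*cos(b) + 15)^3)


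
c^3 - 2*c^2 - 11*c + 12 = (c - 4)*(c - 1)*(c + 3)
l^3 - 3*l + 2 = (l - 1)^2*(l + 2)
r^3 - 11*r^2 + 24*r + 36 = (r - 6)^2*(r + 1)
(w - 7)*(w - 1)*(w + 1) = w^3 - 7*w^2 - w + 7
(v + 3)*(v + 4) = v^2 + 7*v + 12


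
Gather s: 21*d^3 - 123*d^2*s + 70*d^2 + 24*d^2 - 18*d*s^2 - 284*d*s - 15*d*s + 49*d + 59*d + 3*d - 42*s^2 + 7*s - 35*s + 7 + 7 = 21*d^3 + 94*d^2 + 111*d + s^2*(-18*d - 42) + s*(-123*d^2 - 299*d - 28) + 14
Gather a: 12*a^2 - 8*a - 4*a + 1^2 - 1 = 12*a^2 - 12*a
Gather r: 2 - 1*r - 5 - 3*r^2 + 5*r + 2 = -3*r^2 + 4*r - 1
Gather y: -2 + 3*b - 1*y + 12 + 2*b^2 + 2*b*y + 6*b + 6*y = 2*b^2 + 9*b + y*(2*b + 5) + 10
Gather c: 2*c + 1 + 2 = 2*c + 3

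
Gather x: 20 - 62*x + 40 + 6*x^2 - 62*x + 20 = 6*x^2 - 124*x + 80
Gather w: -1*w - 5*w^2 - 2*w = -5*w^2 - 3*w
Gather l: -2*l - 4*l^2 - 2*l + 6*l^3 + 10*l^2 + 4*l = 6*l^3 + 6*l^2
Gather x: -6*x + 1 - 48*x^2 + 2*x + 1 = -48*x^2 - 4*x + 2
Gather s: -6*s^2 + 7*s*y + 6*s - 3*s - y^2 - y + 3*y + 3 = -6*s^2 + s*(7*y + 3) - y^2 + 2*y + 3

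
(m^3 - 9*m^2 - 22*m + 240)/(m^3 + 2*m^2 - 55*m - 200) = (m - 6)/(m + 5)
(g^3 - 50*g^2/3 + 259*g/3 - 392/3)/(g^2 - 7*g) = g - 29/3 + 56/(3*g)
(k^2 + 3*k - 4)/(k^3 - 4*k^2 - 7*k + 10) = (k + 4)/(k^2 - 3*k - 10)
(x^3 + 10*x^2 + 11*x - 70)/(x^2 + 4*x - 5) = (x^2 + 5*x - 14)/(x - 1)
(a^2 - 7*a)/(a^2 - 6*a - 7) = a/(a + 1)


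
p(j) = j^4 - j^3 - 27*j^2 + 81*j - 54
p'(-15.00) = -13284.00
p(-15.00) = 46656.00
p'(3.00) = 0.00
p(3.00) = 0.00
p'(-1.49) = 141.57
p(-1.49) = -226.40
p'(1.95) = -6.05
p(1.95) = 8.33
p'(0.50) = 53.75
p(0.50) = -20.31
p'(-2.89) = 115.45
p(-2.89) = -419.70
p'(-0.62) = 112.37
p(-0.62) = -114.21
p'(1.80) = -2.59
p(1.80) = 8.99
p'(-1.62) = 143.60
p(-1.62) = -244.94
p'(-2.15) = 143.48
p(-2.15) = -321.65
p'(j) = 4*j^3 - 3*j^2 - 54*j + 81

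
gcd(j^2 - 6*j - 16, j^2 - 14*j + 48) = j - 8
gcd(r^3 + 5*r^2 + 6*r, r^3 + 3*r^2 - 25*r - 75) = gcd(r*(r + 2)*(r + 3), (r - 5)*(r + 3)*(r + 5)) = r + 3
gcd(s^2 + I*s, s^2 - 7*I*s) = s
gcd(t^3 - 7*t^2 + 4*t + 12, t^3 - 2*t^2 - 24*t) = t - 6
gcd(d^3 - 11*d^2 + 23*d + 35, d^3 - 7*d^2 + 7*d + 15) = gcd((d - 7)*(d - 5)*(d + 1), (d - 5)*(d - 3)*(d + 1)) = d^2 - 4*d - 5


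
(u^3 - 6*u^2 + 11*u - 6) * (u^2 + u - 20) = u^5 - 5*u^4 - 15*u^3 + 125*u^2 - 226*u + 120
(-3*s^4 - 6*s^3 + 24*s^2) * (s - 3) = -3*s^5 + 3*s^4 + 42*s^3 - 72*s^2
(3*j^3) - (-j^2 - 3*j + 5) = 3*j^3 + j^2 + 3*j - 5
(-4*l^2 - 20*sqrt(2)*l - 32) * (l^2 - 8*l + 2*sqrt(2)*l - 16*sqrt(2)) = -4*l^4 - 28*sqrt(2)*l^3 + 32*l^3 - 112*l^2 + 224*sqrt(2)*l^2 - 64*sqrt(2)*l + 896*l + 512*sqrt(2)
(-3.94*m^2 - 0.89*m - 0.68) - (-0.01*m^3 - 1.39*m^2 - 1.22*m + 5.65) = 0.01*m^3 - 2.55*m^2 + 0.33*m - 6.33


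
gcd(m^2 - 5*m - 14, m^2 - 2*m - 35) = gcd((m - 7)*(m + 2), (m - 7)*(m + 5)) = m - 7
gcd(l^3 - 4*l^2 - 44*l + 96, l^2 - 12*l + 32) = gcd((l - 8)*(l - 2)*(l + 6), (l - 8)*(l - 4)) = l - 8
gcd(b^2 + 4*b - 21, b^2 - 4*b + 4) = 1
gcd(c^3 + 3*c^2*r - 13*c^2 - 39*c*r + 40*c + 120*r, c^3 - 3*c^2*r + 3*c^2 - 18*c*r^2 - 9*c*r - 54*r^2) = c + 3*r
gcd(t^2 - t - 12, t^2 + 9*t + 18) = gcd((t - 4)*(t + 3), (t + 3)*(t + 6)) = t + 3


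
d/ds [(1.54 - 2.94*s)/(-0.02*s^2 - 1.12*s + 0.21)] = (-0.0588*s^2 + 0.0615999999999999*s + 1.1074)/(0.0004*s^4 + 0.0448*s^3 + 1.246*s^2 - 0.4704*s + 0.0441)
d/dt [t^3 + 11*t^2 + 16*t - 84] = 3*t^2 + 22*t + 16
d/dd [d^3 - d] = 3*d^2 - 1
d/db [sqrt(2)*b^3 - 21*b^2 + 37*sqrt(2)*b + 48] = 3*sqrt(2)*b^2 - 42*b + 37*sqrt(2)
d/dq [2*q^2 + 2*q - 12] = 4*q + 2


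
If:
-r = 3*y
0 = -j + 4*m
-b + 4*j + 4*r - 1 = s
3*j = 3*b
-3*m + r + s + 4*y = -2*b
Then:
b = 44*y/17 + 4/17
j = 44*y/17 + 4/17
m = 11*y/17 + 1/17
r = -3*y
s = -72*y/17 - 5/17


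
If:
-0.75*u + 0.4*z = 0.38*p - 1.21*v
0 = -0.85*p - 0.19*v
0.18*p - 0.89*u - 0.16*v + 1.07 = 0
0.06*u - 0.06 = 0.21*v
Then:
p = -0.01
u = 1.19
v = 0.05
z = 2.06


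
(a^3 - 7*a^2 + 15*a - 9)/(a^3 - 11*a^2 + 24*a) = (a^2 - 4*a + 3)/(a*(a - 8))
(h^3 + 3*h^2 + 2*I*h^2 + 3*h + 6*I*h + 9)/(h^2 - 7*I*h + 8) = (h^3 + h^2*(3 + 2*I) + h*(3 + 6*I) + 9)/(h^2 - 7*I*h + 8)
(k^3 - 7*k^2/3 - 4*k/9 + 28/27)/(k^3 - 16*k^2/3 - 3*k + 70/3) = (k^2 - 4/9)/(k^2 - 3*k - 10)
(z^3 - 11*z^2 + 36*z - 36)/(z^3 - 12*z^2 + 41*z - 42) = (z - 6)/(z - 7)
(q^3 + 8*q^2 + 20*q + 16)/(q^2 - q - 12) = (q^3 + 8*q^2 + 20*q + 16)/(q^2 - q - 12)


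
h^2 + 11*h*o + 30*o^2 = (h + 5*o)*(h + 6*o)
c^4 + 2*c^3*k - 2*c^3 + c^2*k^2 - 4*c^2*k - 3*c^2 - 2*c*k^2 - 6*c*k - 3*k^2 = (c - 3)*(c + 1)*(c + k)^2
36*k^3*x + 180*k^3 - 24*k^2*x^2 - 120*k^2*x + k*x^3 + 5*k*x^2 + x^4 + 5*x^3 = (-3*k + x)*(-2*k + x)*(6*k + x)*(x + 5)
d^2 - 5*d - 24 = (d - 8)*(d + 3)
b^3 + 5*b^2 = b^2*(b + 5)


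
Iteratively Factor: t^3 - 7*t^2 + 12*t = (t - 3)*(t^2 - 4*t) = t*(t - 3)*(t - 4)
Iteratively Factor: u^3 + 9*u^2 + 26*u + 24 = (u + 2)*(u^2 + 7*u + 12) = (u + 2)*(u + 3)*(u + 4)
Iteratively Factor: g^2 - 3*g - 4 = (g + 1)*(g - 4)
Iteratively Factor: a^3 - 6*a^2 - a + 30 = (a + 2)*(a^2 - 8*a + 15) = (a - 5)*(a + 2)*(a - 3)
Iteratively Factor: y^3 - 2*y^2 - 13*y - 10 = (y - 5)*(y^2 + 3*y + 2) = (y - 5)*(y + 2)*(y + 1)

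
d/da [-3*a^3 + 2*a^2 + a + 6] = -9*a^2 + 4*a + 1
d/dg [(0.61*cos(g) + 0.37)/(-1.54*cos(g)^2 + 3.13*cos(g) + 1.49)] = (-0.9394*cos(g)^2 - 1.1396*cos(g) + 0.2492)*sin(g)/(2.3716*cos(g)^4 - 9.6404*cos(g)^3 + 5.2077*cos(g)^2 + 9.3274*cos(g) + 2.2201)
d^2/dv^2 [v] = 0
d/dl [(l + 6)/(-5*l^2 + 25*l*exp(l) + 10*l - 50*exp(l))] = (-l^2 + 5*l*exp(l) + 2*l - (l + 6)*(5*l*exp(l) - 2*l - 5*exp(l) + 2) - 10*exp(l))/(5*(l^2 - 5*l*exp(l) - 2*l + 10*exp(l))^2)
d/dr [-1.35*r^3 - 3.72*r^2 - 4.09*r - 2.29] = -4.05*r^2 - 7.44*r - 4.09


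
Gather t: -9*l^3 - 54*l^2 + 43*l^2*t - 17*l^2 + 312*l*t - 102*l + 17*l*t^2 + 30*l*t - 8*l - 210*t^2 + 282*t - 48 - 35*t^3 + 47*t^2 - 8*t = -9*l^3 - 71*l^2 - 110*l - 35*t^3 + t^2*(17*l - 163) + t*(43*l^2 + 342*l + 274) - 48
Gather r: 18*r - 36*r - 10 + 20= 10 - 18*r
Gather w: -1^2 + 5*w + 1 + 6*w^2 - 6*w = 6*w^2 - w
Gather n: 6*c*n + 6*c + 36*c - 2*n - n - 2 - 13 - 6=42*c + n*(6*c - 3) - 21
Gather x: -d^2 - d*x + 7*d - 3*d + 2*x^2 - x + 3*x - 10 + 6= -d^2 + 4*d + 2*x^2 + x*(2 - d) - 4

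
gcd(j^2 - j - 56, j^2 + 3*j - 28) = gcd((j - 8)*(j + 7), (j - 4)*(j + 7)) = j + 7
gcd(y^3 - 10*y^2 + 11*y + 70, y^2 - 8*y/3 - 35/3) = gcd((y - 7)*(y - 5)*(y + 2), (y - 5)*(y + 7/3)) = y - 5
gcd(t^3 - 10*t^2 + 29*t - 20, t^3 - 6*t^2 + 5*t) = t^2 - 6*t + 5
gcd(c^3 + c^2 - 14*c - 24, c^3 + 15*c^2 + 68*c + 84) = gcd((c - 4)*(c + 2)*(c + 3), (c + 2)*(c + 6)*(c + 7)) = c + 2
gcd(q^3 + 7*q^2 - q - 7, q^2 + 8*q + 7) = q^2 + 8*q + 7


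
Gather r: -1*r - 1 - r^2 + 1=-r^2 - r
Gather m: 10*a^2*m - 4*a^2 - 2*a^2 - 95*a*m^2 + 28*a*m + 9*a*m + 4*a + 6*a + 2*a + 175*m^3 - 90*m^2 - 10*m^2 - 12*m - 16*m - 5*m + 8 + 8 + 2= -6*a^2 + 12*a + 175*m^3 + m^2*(-95*a - 100) + m*(10*a^2 + 37*a - 33) + 18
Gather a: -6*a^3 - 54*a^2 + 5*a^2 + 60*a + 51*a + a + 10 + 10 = -6*a^3 - 49*a^2 + 112*a + 20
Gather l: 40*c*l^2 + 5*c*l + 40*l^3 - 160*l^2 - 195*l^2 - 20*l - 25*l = 40*l^3 + l^2*(40*c - 355) + l*(5*c - 45)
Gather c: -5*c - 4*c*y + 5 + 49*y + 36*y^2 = c*(-4*y - 5) + 36*y^2 + 49*y + 5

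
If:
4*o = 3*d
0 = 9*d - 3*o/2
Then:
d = 0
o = 0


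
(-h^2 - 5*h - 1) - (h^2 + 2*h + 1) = -2*h^2 - 7*h - 2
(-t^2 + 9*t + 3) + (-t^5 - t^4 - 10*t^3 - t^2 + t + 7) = -t^5 - t^4 - 10*t^3 - 2*t^2 + 10*t + 10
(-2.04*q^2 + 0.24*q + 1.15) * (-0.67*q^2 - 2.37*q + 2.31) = 1.3668*q^4 + 4.674*q^3 - 6.0517*q^2 - 2.1711*q + 2.6565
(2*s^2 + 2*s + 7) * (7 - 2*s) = -4*s^3 + 10*s^2 + 49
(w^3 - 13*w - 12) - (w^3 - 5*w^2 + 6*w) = 5*w^2 - 19*w - 12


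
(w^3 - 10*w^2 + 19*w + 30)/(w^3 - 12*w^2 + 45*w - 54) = (w^2 - 4*w - 5)/(w^2 - 6*w + 9)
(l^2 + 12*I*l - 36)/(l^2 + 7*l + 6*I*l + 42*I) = (l + 6*I)/(l + 7)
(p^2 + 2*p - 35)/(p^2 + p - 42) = (p - 5)/(p - 6)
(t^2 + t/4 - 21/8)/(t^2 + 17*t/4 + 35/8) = (2*t - 3)/(2*t + 5)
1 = 1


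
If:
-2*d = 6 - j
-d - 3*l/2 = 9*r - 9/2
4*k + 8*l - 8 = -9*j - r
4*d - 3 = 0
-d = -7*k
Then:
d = 3/4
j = 15/2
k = 3/28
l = -5069/658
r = 1119/658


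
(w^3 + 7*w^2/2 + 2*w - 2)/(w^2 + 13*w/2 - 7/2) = (w^2 + 4*w + 4)/(w + 7)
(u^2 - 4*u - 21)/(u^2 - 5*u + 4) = (u^2 - 4*u - 21)/(u^2 - 5*u + 4)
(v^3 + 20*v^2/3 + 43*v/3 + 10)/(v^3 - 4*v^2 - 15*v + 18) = (3*v^2 + 11*v + 10)/(3*(v^2 - 7*v + 6))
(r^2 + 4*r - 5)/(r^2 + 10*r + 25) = (r - 1)/(r + 5)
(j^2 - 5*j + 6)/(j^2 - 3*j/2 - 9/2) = 2*(j - 2)/(2*j + 3)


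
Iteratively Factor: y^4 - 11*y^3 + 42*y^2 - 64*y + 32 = (y - 4)*(y^3 - 7*y^2 + 14*y - 8) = (y - 4)*(y - 2)*(y^2 - 5*y + 4) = (y - 4)*(y - 2)*(y - 1)*(y - 4)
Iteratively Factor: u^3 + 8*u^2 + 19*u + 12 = (u + 3)*(u^2 + 5*u + 4) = (u + 3)*(u + 4)*(u + 1)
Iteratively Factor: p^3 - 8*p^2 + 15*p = (p - 5)*(p^2 - 3*p) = p*(p - 5)*(p - 3)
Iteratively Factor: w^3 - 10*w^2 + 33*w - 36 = (w - 3)*(w^2 - 7*w + 12) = (w - 3)^2*(w - 4)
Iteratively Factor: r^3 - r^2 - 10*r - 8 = (r + 1)*(r^2 - 2*r - 8) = (r + 1)*(r + 2)*(r - 4)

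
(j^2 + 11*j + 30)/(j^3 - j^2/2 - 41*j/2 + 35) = 2*(j + 6)/(2*j^2 - 11*j + 14)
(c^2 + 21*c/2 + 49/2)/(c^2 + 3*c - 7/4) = 2*(c + 7)/(2*c - 1)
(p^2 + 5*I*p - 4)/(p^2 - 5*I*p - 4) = (-p^2 - 5*I*p + 4)/(-p^2 + 5*I*p + 4)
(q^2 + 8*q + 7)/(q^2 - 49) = (q + 1)/(q - 7)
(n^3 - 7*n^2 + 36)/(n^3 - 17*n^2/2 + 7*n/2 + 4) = 2*(n^3 - 7*n^2 + 36)/(2*n^3 - 17*n^2 + 7*n + 8)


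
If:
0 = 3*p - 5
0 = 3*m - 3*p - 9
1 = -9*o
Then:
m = 14/3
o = -1/9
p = 5/3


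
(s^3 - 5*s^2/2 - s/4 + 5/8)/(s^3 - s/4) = (s - 5/2)/s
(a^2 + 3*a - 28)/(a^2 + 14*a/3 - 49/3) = 3*(a - 4)/(3*a - 7)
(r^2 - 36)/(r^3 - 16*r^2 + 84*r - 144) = (r + 6)/(r^2 - 10*r + 24)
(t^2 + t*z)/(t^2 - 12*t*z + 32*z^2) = t*(t + z)/(t^2 - 12*t*z + 32*z^2)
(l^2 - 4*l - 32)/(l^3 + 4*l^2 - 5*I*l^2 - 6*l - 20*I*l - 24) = (l - 8)/(l^2 - 5*I*l - 6)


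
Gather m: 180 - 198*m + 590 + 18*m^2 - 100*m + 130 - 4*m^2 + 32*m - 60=14*m^2 - 266*m + 840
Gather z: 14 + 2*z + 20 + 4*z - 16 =6*z + 18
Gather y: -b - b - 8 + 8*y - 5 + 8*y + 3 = -2*b + 16*y - 10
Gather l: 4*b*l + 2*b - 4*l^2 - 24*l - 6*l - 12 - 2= 2*b - 4*l^2 + l*(4*b - 30) - 14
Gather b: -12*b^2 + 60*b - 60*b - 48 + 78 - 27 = 3 - 12*b^2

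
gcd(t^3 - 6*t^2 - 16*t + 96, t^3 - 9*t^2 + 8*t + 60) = t - 6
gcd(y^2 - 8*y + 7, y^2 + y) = 1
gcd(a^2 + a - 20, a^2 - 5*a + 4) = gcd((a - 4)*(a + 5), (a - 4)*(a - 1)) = a - 4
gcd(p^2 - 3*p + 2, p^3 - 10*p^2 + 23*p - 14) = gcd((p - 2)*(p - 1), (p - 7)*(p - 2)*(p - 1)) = p^2 - 3*p + 2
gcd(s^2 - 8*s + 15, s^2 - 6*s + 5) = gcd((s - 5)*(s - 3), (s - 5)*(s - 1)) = s - 5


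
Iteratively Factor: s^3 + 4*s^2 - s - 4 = (s + 4)*(s^2 - 1) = (s - 1)*(s + 4)*(s + 1)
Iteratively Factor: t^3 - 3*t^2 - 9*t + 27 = (t + 3)*(t^2 - 6*t + 9) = (t - 3)*(t + 3)*(t - 3)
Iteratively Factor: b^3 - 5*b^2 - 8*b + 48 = (b + 3)*(b^2 - 8*b + 16) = (b - 4)*(b + 3)*(b - 4)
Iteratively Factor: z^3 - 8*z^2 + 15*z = (z)*(z^2 - 8*z + 15) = z*(z - 3)*(z - 5)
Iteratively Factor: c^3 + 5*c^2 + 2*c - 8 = (c + 4)*(c^2 + c - 2) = (c - 1)*(c + 4)*(c + 2)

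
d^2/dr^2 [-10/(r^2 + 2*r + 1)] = -60/(r^4 + 4*r^3 + 6*r^2 + 4*r + 1)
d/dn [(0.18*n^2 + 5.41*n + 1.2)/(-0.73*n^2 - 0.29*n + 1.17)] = (3.8971*n^2 + 2.1732*n + 6.6777)/(0.5329*n^4 + 0.4234*n^3 - 1.6241*n^2 - 0.6786*n + 1.3689)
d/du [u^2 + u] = 2*u + 1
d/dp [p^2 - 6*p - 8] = 2*p - 6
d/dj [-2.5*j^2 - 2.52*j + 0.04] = -5.0*j - 2.52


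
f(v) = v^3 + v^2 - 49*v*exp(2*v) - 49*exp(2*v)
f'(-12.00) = 408.00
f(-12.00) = -1584.00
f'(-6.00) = 96.00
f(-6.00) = -180.00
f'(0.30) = -320.55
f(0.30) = -115.95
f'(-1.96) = 8.50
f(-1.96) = -2.75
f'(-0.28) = -68.62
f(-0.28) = -20.10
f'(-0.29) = -66.72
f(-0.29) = -19.42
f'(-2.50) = 14.41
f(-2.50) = -8.88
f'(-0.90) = -9.09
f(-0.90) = -0.73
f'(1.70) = -9384.67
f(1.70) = -3956.45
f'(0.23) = -267.95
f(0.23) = -95.41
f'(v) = 3*v^2 - 98*v*exp(2*v) + 2*v - 147*exp(2*v)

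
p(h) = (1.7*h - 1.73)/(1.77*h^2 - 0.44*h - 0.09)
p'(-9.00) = -0.01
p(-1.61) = -0.86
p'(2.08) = -0.03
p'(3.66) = -0.04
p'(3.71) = -0.04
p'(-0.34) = -47.91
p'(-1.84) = -0.50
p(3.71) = 0.20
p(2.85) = 0.24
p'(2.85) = -0.05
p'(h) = (0.44 - 3.54*h)*(1.7*h - 1.73)/(1.77*h^2 - 0.44*h - 0.09)^2 + 1.7/(1.77*h^2 - 0.44*h - 0.09)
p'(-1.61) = -0.69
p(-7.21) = -0.15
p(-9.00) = -0.12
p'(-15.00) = -0.00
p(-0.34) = -8.74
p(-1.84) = -0.72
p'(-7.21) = -0.02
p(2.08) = 0.27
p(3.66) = 0.20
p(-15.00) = -0.07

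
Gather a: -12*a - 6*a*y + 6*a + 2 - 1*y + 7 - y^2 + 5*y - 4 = a*(-6*y - 6) - y^2 + 4*y + 5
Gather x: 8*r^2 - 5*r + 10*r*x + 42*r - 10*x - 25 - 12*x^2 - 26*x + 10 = 8*r^2 + 37*r - 12*x^2 + x*(10*r - 36) - 15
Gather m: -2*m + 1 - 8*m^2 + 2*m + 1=2 - 8*m^2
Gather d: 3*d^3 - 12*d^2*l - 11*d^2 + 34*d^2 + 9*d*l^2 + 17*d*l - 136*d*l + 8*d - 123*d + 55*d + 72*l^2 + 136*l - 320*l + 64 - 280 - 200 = 3*d^3 + d^2*(23 - 12*l) + d*(9*l^2 - 119*l - 60) + 72*l^2 - 184*l - 416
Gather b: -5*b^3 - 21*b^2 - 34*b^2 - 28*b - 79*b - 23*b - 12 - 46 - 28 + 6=-5*b^3 - 55*b^2 - 130*b - 80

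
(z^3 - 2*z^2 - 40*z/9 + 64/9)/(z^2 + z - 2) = (z^2 - 4*z + 32/9)/(z - 1)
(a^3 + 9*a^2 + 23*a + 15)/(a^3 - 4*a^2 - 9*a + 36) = (a^2 + 6*a + 5)/(a^2 - 7*a + 12)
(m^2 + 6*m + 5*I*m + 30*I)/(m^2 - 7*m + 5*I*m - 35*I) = (m + 6)/(m - 7)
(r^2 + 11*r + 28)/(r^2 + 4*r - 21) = (r + 4)/(r - 3)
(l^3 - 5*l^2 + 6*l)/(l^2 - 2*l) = l - 3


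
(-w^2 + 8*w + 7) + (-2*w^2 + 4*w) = -3*w^2 + 12*w + 7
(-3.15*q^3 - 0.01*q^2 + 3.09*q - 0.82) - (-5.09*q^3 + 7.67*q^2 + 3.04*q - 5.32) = 1.94*q^3 - 7.68*q^2 + 0.0499999999999998*q + 4.5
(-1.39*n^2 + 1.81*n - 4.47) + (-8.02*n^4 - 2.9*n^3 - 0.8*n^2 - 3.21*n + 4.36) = -8.02*n^4 - 2.9*n^3 - 2.19*n^2 - 1.4*n - 0.109999999999999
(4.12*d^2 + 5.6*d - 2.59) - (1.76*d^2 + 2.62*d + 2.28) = 2.36*d^2 + 2.98*d - 4.87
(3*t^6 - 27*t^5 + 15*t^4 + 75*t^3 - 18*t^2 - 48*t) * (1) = 3*t^6 - 27*t^5 + 15*t^4 + 75*t^3 - 18*t^2 - 48*t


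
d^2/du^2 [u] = 0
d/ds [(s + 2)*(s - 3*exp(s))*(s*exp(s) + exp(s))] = (s^3 - 6*s^2*exp(s) + 6*s^2 - 24*s*exp(s) + 8*s - 21*exp(s) + 2)*exp(s)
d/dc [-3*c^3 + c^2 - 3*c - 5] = -9*c^2 + 2*c - 3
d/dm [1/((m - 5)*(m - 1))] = 2*(3 - m)/(m^4 - 12*m^3 + 46*m^2 - 60*m + 25)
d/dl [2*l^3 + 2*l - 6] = 6*l^2 + 2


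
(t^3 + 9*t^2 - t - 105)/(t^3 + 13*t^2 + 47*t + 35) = (t - 3)/(t + 1)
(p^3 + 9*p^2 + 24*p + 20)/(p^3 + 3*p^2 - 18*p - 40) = (p + 2)/(p - 4)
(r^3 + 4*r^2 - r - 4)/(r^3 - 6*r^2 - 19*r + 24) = (r^2 + 5*r + 4)/(r^2 - 5*r - 24)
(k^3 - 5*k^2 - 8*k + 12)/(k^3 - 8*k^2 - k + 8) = (k^2 - 4*k - 12)/(k^2 - 7*k - 8)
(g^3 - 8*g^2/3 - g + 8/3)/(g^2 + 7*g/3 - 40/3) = (g^2 - 1)/(g + 5)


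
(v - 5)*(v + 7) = v^2 + 2*v - 35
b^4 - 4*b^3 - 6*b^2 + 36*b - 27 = (b - 3)^2*(b - 1)*(b + 3)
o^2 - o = o*(o - 1)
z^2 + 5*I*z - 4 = (z + I)*(z + 4*I)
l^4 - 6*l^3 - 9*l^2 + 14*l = l*(l - 7)*(l - 1)*(l + 2)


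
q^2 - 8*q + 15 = (q - 5)*(q - 3)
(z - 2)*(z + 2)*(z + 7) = z^3 + 7*z^2 - 4*z - 28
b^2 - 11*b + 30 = (b - 6)*(b - 5)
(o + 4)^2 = o^2 + 8*o + 16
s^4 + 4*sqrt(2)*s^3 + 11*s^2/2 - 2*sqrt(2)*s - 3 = (s - sqrt(2)/2)*(s + sqrt(2)/2)*(s + sqrt(2))*(s + 3*sqrt(2))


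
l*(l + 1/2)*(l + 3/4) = l^3 + 5*l^2/4 + 3*l/8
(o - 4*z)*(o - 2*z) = o^2 - 6*o*z + 8*z^2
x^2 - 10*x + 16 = (x - 8)*(x - 2)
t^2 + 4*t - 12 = (t - 2)*(t + 6)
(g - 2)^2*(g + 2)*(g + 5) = g^4 + 3*g^3 - 14*g^2 - 12*g + 40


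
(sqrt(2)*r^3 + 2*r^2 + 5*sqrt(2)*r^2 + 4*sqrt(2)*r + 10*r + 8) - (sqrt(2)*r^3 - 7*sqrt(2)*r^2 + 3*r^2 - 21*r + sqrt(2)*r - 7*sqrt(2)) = -r^2 + 12*sqrt(2)*r^2 + 3*sqrt(2)*r + 31*r + 8 + 7*sqrt(2)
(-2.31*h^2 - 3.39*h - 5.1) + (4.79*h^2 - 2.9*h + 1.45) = 2.48*h^2 - 6.29*h - 3.65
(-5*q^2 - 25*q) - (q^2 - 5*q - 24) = -6*q^2 - 20*q + 24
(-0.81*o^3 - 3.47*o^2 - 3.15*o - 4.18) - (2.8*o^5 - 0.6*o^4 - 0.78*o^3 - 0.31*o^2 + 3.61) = -2.8*o^5 + 0.6*o^4 - 0.03*o^3 - 3.16*o^2 - 3.15*o - 7.79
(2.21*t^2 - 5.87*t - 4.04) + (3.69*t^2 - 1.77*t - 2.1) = 5.9*t^2 - 7.64*t - 6.14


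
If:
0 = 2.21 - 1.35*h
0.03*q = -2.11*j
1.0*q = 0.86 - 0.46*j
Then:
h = 1.64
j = -0.01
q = 0.87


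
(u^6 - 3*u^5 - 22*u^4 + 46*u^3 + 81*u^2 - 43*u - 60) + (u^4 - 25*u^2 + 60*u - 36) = u^6 - 3*u^5 - 21*u^4 + 46*u^3 + 56*u^2 + 17*u - 96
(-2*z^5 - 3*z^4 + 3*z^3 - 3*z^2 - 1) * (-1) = 2*z^5 + 3*z^4 - 3*z^3 + 3*z^2 + 1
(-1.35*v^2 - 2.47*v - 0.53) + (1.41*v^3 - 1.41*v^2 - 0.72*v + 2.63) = 1.41*v^3 - 2.76*v^2 - 3.19*v + 2.1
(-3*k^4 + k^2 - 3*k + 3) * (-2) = 6*k^4 - 2*k^2 + 6*k - 6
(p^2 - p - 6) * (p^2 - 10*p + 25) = p^4 - 11*p^3 + 29*p^2 + 35*p - 150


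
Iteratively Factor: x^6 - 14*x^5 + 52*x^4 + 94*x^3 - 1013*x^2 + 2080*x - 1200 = (x - 5)*(x^5 - 9*x^4 + 7*x^3 + 129*x^2 - 368*x + 240) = (x - 5)^2*(x^4 - 4*x^3 - 13*x^2 + 64*x - 48) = (x - 5)^2*(x - 3)*(x^3 - x^2 - 16*x + 16) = (x - 5)^2*(x - 3)*(x - 1)*(x^2 - 16) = (x - 5)^2*(x - 4)*(x - 3)*(x - 1)*(x + 4)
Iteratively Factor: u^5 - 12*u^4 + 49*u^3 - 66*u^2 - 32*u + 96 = (u - 3)*(u^4 - 9*u^3 + 22*u^2 - 32) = (u - 4)*(u - 3)*(u^3 - 5*u^2 + 2*u + 8) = (u - 4)*(u - 3)*(u + 1)*(u^2 - 6*u + 8) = (u - 4)^2*(u - 3)*(u + 1)*(u - 2)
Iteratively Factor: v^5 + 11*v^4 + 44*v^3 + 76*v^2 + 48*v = (v)*(v^4 + 11*v^3 + 44*v^2 + 76*v + 48) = v*(v + 2)*(v^3 + 9*v^2 + 26*v + 24) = v*(v + 2)*(v + 3)*(v^2 + 6*v + 8) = v*(v + 2)*(v + 3)*(v + 4)*(v + 2)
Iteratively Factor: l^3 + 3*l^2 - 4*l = (l + 4)*(l^2 - l) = l*(l + 4)*(l - 1)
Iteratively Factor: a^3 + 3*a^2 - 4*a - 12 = (a + 3)*(a^2 - 4) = (a - 2)*(a + 3)*(a + 2)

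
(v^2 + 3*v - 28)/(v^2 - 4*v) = (v + 7)/v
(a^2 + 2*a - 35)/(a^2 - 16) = (a^2 + 2*a - 35)/(a^2 - 16)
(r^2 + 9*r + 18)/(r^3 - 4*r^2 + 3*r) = (r^2 + 9*r + 18)/(r*(r^2 - 4*r + 3))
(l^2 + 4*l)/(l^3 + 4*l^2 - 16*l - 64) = l/(l^2 - 16)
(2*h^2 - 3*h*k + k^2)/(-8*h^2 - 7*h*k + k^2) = (-2*h^2 + 3*h*k - k^2)/(8*h^2 + 7*h*k - k^2)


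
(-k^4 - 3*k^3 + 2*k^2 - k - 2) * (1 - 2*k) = 2*k^5 + 5*k^4 - 7*k^3 + 4*k^2 + 3*k - 2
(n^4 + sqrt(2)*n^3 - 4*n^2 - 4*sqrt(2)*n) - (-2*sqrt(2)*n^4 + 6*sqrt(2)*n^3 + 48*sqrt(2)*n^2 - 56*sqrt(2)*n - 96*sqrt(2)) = n^4 + 2*sqrt(2)*n^4 - 5*sqrt(2)*n^3 - 48*sqrt(2)*n^2 - 4*n^2 + 52*sqrt(2)*n + 96*sqrt(2)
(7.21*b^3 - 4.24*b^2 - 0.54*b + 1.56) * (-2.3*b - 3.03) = -16.583*b^4 - 12.0943*b^3 + 14.0892*b^2 - 1.9518*b - 4.7268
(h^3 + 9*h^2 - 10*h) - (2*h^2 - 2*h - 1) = h^3 + 7*h^2 - 8*h + 1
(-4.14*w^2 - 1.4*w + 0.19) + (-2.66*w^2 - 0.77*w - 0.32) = -6.8*w^2 - 2.17*w - 0.13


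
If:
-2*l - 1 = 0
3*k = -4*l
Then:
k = 2/3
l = -1/2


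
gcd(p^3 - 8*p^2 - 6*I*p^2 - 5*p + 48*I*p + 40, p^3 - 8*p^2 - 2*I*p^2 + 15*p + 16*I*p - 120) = p^2 + p*(-8 - 5*I) + 40*I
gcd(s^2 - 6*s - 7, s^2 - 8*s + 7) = s - 7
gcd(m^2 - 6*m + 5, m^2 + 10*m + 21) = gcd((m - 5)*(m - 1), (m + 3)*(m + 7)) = 1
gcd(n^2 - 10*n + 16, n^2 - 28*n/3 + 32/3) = n - 8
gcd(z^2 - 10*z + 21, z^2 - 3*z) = z - 3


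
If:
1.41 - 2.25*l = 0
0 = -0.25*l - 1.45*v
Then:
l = 0.63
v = -0.11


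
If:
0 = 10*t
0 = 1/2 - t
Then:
No Solution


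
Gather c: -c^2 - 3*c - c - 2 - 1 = -c^2 - 4*c - 3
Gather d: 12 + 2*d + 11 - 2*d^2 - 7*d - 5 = -2*d^2 - 5*d + 18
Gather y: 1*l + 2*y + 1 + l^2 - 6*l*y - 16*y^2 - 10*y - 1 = l^2 + l - 16*y^2 + y*(-6*l - 8)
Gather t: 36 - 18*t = 36 - 18*t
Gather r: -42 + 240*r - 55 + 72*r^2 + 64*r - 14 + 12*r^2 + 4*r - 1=84*r^2 + 308*r - 112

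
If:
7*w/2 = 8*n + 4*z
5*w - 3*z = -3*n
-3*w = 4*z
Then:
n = 0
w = 0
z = 0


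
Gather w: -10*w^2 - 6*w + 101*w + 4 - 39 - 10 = -10*w^2 + 95*w - 45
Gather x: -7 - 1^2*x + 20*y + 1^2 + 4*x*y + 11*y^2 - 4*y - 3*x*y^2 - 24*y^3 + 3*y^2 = x*(-3*y^2 + 4*y - 1) - 24*y^3 + 14*y^2 + 16*y - 6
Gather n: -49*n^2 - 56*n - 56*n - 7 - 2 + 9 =-49*n^2 - 112*n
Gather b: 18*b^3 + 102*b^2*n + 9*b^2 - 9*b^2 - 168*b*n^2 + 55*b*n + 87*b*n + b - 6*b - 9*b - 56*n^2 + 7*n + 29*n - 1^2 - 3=18*b^3 + 102*b^2*n + b*(-168*n^2 + 142*n - 14) - 56*n^2 + 36*n - 4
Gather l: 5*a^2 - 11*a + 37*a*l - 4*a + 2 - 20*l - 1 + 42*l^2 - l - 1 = 5*a^2 - 15*a + 42*l^2 + l*(37*a - 21)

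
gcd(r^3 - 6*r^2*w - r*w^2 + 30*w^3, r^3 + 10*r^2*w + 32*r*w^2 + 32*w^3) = r + 2*w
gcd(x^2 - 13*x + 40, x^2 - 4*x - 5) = x - 5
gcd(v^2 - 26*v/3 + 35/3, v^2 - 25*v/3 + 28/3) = v - 7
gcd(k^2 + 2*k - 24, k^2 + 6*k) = k + 6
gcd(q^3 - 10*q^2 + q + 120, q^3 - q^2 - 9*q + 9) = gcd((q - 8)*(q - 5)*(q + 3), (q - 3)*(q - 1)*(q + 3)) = q + 3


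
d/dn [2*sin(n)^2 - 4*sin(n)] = 4*(sin(n) - 1)*cos(n)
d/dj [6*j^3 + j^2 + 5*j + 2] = 18*j^2 + 2*j + 5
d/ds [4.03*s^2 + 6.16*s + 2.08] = 8.06*s + 6.16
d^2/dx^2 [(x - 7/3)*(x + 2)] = 2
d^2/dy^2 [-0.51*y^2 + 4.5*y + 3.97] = -1.02000000000000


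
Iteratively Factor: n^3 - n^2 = (n)*(n^2 - n) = n^2*(n - 1)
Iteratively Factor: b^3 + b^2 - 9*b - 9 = (b + 3)*(b^2 - 2*b - 3) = (b - 3)*(b + 3)*(b + 1)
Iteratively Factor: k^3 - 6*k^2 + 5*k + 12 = (k + 1)*(k^2 - 7*k + 12) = (k - 3)*(k + 1)*(k - 4)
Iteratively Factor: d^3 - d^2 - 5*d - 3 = (d + 1)*(d^2 - 2*d - 3) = (d + 1)^2*(d - 3)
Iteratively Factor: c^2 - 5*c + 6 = (c - 3)*(c - 2)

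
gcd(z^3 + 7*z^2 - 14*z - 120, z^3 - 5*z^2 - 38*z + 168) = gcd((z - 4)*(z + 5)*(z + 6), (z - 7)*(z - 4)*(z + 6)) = z^2 + 2*z - 24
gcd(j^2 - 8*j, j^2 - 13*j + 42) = 1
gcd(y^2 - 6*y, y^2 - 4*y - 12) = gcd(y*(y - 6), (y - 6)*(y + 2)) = y - 6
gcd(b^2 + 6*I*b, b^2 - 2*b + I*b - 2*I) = 1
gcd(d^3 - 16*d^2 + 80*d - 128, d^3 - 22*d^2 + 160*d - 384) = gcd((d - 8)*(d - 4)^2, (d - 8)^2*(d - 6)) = d - 8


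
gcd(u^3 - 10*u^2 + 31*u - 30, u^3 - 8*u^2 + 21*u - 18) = u^2 - 5*u + 6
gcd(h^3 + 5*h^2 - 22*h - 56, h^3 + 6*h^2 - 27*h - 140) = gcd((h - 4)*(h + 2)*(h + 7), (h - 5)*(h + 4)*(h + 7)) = h + 7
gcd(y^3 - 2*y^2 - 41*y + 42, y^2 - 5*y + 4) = y - 1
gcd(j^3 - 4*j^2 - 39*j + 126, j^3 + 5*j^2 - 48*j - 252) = j^2 - j - 42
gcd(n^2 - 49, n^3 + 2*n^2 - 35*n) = n + 7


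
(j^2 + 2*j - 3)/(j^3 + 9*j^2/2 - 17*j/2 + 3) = 2*(j + 3)/(2*j^2 + 11*j - 6)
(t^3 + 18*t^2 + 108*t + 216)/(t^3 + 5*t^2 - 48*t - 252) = (t + 6)/(t - 7)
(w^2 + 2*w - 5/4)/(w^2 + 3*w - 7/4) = (2*w + 5)/(2*w + 7)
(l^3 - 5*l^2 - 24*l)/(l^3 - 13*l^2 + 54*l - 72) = l*(l^2 - 5*l - 24)/(l^3 - 13*l^2 + 54*l - 72)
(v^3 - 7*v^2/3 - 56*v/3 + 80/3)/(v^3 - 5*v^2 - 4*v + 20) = (3*v^2 + 8*v - 16)/(3*(v^2 - 4))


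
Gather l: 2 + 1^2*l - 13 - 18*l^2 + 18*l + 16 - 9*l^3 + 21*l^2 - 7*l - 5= -9*l^3 + 3*l^2 + 12*l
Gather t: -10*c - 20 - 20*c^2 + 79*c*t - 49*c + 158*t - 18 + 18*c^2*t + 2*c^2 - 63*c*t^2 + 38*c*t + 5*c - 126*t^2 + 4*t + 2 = -18*c^2 - 54*c + t^2*(-63*c - 126) + t*(18*c^2 + 117*c + 162) - 36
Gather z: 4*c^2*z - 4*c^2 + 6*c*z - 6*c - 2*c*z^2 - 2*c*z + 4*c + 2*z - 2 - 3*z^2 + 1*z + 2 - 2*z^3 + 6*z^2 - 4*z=-4*c^2 - 2*c - 2*z^3 + z^2*(3 - 2*c) + z*(4*c^2 + 4*c - 1)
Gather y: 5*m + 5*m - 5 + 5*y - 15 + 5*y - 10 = 10*m + 10*y - 30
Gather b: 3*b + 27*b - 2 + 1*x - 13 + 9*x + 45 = 30*b + 10*x + 30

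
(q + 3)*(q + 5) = q^2 + 8*q + 15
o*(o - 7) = o^2 - 7*o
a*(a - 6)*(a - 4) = a^3 - 10*a^2 + 24*a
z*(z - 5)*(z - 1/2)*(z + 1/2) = z^4 - 5*z^3 - z^2/4 + 5*z/4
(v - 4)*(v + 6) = v^2 + 2*v - 24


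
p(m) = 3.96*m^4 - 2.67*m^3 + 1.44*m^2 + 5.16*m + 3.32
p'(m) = 15.84*m^3 - 8.01*m^2 + 2.88*m + 5.16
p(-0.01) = 3.27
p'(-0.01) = 5.13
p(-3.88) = 1058.41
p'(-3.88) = -1051.83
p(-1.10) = 8.74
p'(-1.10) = -28.78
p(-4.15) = 1372.13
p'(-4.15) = -1276.88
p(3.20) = 362.32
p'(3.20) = 451.40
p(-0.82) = 3.32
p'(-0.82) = -11.32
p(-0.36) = 1.84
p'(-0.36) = 2.35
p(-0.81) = 3.21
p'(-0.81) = -10.85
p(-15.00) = 209736.17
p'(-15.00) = -55300.29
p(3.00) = 280.43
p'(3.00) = 369.39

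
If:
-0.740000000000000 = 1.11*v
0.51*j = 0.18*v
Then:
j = -0.24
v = -0.67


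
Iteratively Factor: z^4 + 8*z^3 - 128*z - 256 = (z + 4)*(z^3 + 4*z^2 - 16*z - 64) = (z - 4)*(z + 4)*(z^2 + 8*z + 16) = (z - 4)*(z + 4)^2*(z + 4)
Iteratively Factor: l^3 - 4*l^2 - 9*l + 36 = (l - 4)*(l^2 - 9) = (l - 4)*(l + 3)*(l - 3)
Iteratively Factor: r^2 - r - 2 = (r - 2)*(r + 1)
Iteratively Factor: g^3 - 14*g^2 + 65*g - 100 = (g - 5)*(g^2 - 9*g + 20) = (g - 5)*(g - 4)*(g - 5)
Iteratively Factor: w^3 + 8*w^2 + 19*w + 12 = (w + 4)*(w^2 + 4*w + 3) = (w + 1)*(w + 4)*(w + 3)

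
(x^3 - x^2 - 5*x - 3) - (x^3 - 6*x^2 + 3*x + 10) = 5*x^2 - 8*x - 13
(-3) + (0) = -3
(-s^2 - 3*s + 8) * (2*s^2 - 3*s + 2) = -2*s^4 - 3*s^3 + 23*s^2 - 30*s + 16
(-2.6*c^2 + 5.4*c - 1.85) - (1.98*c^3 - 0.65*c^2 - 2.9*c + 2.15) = -1.98*c^3 - 1.95*c^2 + 8.3*c - 4.0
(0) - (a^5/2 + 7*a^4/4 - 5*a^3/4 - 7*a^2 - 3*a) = -a^5/2 - 7*a^4/4 + 5*a^3/4 + 7*a^2 + 3*a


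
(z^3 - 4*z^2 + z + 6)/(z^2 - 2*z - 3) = z - 2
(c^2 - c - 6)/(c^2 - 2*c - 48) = (-c^2 + c + 6)/(-c^2 + 2*c + 48)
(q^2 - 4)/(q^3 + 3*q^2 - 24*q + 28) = (q + 2)/(q^2 + 5*q - 14)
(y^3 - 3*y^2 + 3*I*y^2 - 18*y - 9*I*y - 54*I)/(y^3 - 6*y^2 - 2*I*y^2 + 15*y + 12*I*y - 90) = (y + 3)/(y - 5*I)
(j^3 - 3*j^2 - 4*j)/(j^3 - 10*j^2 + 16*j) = (j^2 - 3*j - 4)/(j^2 - 10*j + 16)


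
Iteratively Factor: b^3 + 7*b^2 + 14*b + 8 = (b + 2)*(b^2 + 5*b + 4) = (b + 1)*(b + 2)*(b + 4)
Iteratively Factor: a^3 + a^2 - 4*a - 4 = (a + 1)*(a^2 - 4) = (a + 1)*(a + 2)*(a - 2)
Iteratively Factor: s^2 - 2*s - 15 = (s + 3)*(s - 5)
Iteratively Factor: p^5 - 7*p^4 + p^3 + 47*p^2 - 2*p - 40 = (p - 4)*(p^4 - 3*p^3 - 11*p^2 + 3*p + 10) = (p - 4)*(p - 1)*(p^3 - 2*p^2 - 13*p - 10) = (p - 4)*(p - 1)*(p + 1)*(p^2 - 3*p - 10) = (p - 4)*(p - 1)*(p + 1)*(p + 2)*(p - 5)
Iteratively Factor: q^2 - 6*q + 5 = (q - 1)*(q - 5)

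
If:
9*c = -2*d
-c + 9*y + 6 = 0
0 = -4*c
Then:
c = 0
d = 0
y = -2/3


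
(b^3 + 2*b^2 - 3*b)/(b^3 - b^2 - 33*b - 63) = b*(b - 1)/(b^2 - 4*b - 21)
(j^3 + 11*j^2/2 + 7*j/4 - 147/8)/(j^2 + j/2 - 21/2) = (j^2 + 2*j - 21/4)/(j - 3)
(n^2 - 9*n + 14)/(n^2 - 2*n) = (n - 7)/n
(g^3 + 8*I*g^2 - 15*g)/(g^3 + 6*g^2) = (g^2 + 8*I*g - 15)/(g*(g + 6))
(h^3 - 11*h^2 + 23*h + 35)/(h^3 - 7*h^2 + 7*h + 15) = (h - 7)/(h - 3)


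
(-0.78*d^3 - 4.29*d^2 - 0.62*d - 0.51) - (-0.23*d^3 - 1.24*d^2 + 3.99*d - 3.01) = -0.55*d^3 - 3.05*d^2 - 4.61*d + 2.5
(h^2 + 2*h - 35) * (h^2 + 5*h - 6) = h^4 + 7*h^3 - 31*h^2 - 187*h + 210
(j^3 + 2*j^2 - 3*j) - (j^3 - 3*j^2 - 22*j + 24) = 5*j^2 + 19*j - 24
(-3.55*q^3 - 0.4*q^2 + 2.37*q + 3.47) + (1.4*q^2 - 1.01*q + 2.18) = -3.55*q^3 + 1.0*q^2 + 1.36*q + 5.65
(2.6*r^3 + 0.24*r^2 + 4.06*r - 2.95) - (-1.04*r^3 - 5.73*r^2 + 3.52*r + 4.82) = 3.64*r^3 + 5.97*r^2 + 0.54*r - 7.77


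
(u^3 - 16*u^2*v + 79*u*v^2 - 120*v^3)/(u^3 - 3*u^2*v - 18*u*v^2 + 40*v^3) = (u^2 - 11*u*v + 24*v^2)/(u^2 + 2*u*v - 8*v^2)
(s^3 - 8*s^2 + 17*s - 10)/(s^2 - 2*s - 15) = (s^2 - 3*s + 2)/(s + 3)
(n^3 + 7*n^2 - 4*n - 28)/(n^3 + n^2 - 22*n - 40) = (n^2 + 5*n - 14)/(n^2 - n - 20)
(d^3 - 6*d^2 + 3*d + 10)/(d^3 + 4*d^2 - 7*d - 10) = (d - 5)/(d + 5)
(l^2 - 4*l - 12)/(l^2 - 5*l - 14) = (l - 6)/(l - 7)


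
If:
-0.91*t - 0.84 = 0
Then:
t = -0.92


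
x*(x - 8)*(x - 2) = x^3 - 10*x^2 + 16*x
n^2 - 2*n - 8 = (n - 4)*(n + 2)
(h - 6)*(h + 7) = h^2 + h - 42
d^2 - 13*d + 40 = (d - 8)*(d - 5)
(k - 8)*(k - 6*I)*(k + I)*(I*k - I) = I*k^4 + 5*k^3 - 9*I*k^3 - 45*k^2 + 14*I*k^2 + 40*k - 54*I*k + 48*I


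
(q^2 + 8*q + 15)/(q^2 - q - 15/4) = 4*(q^2 + 8*q + 15)/(4*q^2 - 4*q - 15)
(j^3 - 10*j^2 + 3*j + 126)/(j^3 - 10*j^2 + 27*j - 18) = (j^2 - 4*j - 21)/(j^2 - 4*j + 3)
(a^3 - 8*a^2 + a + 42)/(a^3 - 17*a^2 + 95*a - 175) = (a^2 - a - 6)/(a^2 - 10*a + 25)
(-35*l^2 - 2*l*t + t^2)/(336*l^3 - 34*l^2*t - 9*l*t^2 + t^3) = (5*l + t)/(-48*l^2 - 2*l*t + t^2)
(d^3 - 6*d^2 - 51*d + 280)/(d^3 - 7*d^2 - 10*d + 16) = (d^2 + 2*d - 35)/(d^2 + d - 2)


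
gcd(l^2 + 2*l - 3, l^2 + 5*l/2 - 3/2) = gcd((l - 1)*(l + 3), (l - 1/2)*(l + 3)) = l + 3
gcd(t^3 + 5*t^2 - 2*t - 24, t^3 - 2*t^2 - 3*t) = 1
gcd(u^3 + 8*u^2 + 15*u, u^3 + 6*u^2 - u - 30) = u^2 + 8*u + 15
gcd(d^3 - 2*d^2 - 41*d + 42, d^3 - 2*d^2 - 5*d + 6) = d - 1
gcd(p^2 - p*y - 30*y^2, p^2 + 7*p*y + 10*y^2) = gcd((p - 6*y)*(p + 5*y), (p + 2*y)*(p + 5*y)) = p + 5*y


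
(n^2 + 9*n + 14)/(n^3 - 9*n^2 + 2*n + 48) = (n + 7)/(n^2 - 11*n + 24)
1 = 1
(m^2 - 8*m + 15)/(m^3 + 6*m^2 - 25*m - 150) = (m - 3)/(m^2 + 11*m + 30)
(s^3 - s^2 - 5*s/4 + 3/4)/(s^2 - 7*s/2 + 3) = (2*s^2 + s - 1)/(2*(s - 2))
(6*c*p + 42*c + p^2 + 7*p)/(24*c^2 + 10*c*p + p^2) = (p + 7)/(4*c + p)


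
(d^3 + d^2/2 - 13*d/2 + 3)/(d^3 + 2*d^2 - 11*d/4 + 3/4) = 2*(d - 2)/(2*d - 1)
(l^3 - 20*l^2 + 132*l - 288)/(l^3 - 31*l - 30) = (l^2 - 14*l + 48)/(l^2 + 6*l + 5)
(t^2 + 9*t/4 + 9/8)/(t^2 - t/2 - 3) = (t + 3/4)/(t - 2)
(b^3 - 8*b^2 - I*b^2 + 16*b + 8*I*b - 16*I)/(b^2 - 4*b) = b - 4 - I + 4*I/b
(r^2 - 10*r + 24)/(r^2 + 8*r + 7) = (r^2 - 10*r + 24)/(r^2 + 8*r + 7)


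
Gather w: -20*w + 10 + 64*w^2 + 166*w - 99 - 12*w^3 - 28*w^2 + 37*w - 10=-12*w^3 + 36*w^2 + 183*w - 99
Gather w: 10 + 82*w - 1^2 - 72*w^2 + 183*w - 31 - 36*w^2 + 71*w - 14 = -108*w^2 + 336*w - 36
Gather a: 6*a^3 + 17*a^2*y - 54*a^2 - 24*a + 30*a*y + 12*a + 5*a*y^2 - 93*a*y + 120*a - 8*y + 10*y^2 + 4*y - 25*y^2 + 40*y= 6*a^3 + a^2*(17*y - 54) + a*(5*y^2 - 63*y + 108) - 15*y^2 + 36*y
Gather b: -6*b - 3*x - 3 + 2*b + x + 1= -4*b - 2*x - 2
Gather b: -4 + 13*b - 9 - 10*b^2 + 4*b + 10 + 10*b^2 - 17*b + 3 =0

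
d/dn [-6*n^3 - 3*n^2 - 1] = 6*n*(-3*n - 1)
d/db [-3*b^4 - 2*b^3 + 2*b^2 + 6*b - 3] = -12*b^3 - 6*b^2 + 4*b + 6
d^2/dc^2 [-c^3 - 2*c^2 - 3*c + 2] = -6*c - 4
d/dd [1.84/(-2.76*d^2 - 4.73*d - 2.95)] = (10.1568*d + 8.7032)/(2.76*d^2 + 4.73*d + 2.95)^2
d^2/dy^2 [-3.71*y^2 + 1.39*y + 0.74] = -7.42000000000000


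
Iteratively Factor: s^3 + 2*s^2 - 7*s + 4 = (s + 4)*(s^2 - 2*s + 1) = (s - 1)*(s + 4)*(s - 1)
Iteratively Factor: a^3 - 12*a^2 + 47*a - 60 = (a - 5)*(a^2 - 7*a + 12) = (a - 5)*(a - 4)*(a - 3)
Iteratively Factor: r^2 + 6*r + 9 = (r + 3)*(r + 3)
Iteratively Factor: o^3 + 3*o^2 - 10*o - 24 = (o - 3)*(o^2 + 6*o + 8) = (o - 3)*(o + 4)*(o + 2)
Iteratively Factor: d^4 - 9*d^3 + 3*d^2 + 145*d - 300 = (d - 3)*(d^3 - 6*d^2 - 15*d + 100) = (d - 5)*(d - 3)*(d^2 - d - 20) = (d - 5)*(d - 3)*(d + 4)*(d - 5)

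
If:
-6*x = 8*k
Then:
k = -3*x/4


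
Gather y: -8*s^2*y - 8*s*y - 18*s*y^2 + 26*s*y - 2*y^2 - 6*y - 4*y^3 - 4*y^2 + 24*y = -4*y^3 + y^2*(-18*s - 6) + y*(-8*s^2 + 18*s + 18)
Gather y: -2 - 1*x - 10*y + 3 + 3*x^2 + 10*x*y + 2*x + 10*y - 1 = 3*x^2 + 10*x*y + x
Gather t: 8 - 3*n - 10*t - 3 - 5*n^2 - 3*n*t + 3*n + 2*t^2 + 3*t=-5*n^2 + 2*t^2 + t*(-3*n - 7) + 5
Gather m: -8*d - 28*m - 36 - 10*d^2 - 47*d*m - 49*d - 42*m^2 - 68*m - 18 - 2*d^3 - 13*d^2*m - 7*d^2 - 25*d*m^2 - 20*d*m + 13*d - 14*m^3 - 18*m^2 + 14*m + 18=-2*d^3 - 17*d^2 - 44*d - 14*m^3 + m^2*(-25*d - 60) + m*(-13*d^2 - 67*d - 82) - 36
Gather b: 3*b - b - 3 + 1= 2*b - 2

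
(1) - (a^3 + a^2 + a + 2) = -a^3 - a^2 - a - 1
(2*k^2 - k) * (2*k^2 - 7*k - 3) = 4*k^4 - 16*k^3 + k^2 + 3*k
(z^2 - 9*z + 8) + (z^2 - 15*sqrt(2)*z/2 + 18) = 2*z^2 - 15*sqrt(2)*z/2 - 9*z + 26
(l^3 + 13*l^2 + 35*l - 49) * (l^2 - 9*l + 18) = l^5 + 4*l^4 - 64*l^3 - 130*l^2 + 1071*l - 882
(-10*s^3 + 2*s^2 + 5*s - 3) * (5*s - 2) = -50*s^4 + 30*s^3 + 21*s^2 - 25*s + 6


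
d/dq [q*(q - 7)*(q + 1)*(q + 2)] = 4*q^3 - 12*q^2 - 38*q - 14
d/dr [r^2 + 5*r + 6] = 2*r + 5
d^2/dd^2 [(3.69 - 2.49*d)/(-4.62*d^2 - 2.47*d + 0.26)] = ((21.795 - 69.0228*d)*(4.62*d^2 + 2.47*d - 0.26) + (2.49*d - 3.69)*(9.24*d + 2.47)*(18.48*d + 4.94))/(4.62*d^2 + 2.47*d - 0.26)^3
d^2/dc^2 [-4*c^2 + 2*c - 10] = -8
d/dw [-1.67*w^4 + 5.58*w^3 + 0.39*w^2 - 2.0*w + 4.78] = -6.68*w^3 + 16.74*w^2 + 0.78*w - 2.0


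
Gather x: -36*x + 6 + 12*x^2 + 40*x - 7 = 12*x^2 + 4*x - 1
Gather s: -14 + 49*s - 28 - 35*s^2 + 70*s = -35*s^2 + 119*s - 42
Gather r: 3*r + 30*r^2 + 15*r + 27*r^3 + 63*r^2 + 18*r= 27*r^3 + 93*r^2 + 36*r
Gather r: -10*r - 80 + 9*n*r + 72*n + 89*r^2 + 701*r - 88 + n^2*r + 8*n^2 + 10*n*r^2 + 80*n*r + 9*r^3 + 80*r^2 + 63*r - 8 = 8*n^2 + 72*n + 9*r^3 + r^2*(10*n + 169) + r*(n^2 + 89*n + 754) - 176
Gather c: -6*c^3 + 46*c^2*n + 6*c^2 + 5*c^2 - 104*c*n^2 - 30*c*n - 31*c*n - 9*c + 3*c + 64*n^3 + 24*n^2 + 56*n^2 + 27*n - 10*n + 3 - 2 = -6*c^3 + c^2*(46*n + 11) + c*(-104*n^2 - 61*n - 6) + 64*n^3 + 80*n^2 + 17*n + 1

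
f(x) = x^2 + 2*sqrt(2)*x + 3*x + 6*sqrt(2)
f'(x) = 2*x + 2*sqrt(2) + 3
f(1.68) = 21.10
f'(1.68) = 9.19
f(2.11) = 25.24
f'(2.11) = 10.05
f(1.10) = 16.11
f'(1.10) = 8.03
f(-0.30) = 6.83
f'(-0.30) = 5.23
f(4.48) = 54.67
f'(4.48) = 14.79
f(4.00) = 47.80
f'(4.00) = 13.83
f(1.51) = 19.57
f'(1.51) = 8.85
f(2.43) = 28.55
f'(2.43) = 10.69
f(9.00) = 141.94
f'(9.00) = 23.83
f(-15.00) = 146.06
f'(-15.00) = -24.17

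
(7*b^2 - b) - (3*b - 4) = 7*b^2 - 4*b + 4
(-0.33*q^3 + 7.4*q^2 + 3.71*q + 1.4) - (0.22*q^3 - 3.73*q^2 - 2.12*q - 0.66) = -0.55*q^3 + 11.13*q^2 + 5.83*q + 2.06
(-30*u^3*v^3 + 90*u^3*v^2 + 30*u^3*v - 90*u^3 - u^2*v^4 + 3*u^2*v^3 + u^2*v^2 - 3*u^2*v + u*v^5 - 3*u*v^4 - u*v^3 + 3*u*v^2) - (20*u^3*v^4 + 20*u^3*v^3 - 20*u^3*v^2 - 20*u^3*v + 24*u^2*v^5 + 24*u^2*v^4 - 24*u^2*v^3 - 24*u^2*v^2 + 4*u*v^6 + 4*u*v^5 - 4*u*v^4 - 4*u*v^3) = -20*u^3*v^4 - 50*u^3*v^3 + 110*u^3*v^2 + 50*u^3*v - 90*u^3 - 24*u^2*v^5 - 25*u^2*v^4 + 27*u^2*v^3 + 25*u^2*v^2 - 3*u^2*v - 4*u*v^6 - 3*u*v^5 + u*v^4 + 3*u*v^3 + 3*u*v^2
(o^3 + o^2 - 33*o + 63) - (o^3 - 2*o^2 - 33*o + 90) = 3*o^2 - 27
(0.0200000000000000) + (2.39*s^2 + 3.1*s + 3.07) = 2.39*s^2 + 3.1*s + 3.09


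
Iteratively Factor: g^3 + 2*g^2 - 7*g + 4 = (g + 4)*(g^2 - 2*g + 1) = (g - 1)*(g + 4)*(g - 1)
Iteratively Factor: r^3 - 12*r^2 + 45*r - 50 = (r - 5)*(r^2 - 7*r + 10) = (r - 5)*(r - 2)*(r - 5)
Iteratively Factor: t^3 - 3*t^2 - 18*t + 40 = (t - 2)*(t^2 - t - 20) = (t - 5)*(t - 2)*(t + 4)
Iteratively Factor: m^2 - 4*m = (m - 4)*(m)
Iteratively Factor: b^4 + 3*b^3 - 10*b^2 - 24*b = (b - 3)*(b^3 + 6*b^2 + 8*b) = (b - 3)*(b + 4)*(b^2 + 2*b) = b*(b - 3)*(b + 4)*(b + 2)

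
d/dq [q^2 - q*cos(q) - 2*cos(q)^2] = q*sin(q) + 2*q + 2*sin(2*q) - cos(q)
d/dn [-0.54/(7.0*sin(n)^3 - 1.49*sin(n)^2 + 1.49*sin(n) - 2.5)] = (11.34*sin(n)^2 - 1.6092*sin(n) + 0.8046)*cos(n)/(7.0*sin(n)^3 - 1.49*sin(n)^2 + 1.49*sin(n) - 2.5)^2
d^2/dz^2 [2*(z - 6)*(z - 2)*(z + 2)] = 12*z - 24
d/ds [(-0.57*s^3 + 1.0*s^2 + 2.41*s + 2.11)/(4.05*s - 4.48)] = (-4.617*s^3 + 11.7108*s^2 - 8.96*s - 19.3423)/(16.4025*s^2 - 36.288*s + 20.0704)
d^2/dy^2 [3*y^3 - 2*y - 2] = 18*y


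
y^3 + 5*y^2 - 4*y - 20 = (y - 2)*(y + 2)*(y + 5)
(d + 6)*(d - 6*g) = d^2 - 6*d*g + 6*d - 36*g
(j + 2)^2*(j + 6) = j^3 + 10*j^2 + 28*j + 24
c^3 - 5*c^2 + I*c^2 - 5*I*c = c*(c - 5)*(c + I)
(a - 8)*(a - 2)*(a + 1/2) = a^3 - 19*a^2/2 + 11*a + 8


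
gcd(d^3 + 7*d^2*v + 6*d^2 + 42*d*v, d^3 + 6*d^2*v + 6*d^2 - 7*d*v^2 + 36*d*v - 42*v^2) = d^2 + 7*d*v + 6*d + 42*v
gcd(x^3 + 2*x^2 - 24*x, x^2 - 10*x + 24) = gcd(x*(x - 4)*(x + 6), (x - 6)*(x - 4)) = x - 4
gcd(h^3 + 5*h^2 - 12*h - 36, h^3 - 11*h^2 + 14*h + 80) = h + 2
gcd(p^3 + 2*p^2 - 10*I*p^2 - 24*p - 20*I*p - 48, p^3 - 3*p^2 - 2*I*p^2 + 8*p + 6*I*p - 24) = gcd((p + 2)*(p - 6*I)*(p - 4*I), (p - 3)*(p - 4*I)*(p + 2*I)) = p - 4*I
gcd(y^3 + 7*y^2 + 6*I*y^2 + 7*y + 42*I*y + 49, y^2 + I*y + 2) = y - I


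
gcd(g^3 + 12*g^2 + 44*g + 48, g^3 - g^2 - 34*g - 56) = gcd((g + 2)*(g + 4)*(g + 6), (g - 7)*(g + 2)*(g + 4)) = g^2 + 6*g + 8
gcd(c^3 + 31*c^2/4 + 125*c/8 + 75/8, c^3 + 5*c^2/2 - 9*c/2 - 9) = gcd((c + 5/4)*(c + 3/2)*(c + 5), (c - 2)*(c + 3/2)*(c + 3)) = c + 3/2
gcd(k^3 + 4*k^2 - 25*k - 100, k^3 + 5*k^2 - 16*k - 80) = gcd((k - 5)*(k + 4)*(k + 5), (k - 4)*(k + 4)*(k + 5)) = k^2 + 9*k + 20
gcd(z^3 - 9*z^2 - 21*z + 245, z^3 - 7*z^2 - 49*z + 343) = z^2 - 14*z + 49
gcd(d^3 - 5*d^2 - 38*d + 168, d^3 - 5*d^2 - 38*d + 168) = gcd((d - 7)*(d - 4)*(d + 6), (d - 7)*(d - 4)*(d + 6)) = d^3 - 5*d^2 - 38*d + 168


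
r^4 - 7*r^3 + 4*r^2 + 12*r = r*(r - 6)*(r - 2)*(r + 1)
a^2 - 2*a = a*(a - 2)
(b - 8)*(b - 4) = b^2 - 12*b + 32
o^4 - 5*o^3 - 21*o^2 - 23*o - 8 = (o - 8)*(o + 1)^3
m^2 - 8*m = m*(m - 8)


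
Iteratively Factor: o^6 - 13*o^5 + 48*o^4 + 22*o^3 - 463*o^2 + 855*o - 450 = (o - 5)*(o^5 - 8*o^4 + 8*o^3 + 62*o^2 - 153*o + 90) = (o - 5)*(o - 2)*(o^4 - 6*o^3 - 4*o^2 + 54*o - 45) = (o - 5)*(o - 2)*(o + 3)*(o^3 - 9*o^2 + 23*o - 15) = (o - 5)^2*(o - 2)*(o + 3)*(o^2 - 4*o + 3) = (o - 5)^2*(o - 2)*(o - 1)*(o + 3)*(o - 3)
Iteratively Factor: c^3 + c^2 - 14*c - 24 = (c + 2)*(c^2 - c - 12) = (c - 4)*(c + 2)*(c + 3)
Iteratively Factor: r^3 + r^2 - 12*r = (r - 3)*(r^2 + 4*r) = (r - 3)*(r + 4)*(r)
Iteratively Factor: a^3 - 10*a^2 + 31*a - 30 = (a - 2)*(a^2 - 8*a + 15) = (a - 5)*(a - 2)*(a - 3)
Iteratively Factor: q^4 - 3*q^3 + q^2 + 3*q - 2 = (q - 1)*(q^3 - 2*q^2 - q + 2) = (q - 2)*(q - 1)*(q^2 - 1) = (q - 2)*(q - 1)^2*(q + 1)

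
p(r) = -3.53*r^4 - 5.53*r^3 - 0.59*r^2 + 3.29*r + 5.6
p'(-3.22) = 306.49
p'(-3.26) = 320.03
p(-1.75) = -5.43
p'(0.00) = 3.29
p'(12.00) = -26799.19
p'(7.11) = -5918.85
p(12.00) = -82793.80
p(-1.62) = -2.08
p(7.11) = -11009.42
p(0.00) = 5.60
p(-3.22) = -205.97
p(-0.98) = 3.76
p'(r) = -14.12*r^3 - 16.59*r^2 - 1.18*r + 3.29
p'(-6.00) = 2463.05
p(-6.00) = -3415.78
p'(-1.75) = 30.22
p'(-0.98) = 1.80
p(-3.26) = -218.50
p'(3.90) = -1091.23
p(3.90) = -1135.22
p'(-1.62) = 21.69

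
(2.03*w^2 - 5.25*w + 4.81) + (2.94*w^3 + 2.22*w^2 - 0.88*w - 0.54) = 2.94*w^3 + 4.25*w^2 - 6.13*w + 4.27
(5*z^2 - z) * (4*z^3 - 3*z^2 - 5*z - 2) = 20*z^5 - 19*z^4 - 22*z^3 - 5*z^2 + 2*z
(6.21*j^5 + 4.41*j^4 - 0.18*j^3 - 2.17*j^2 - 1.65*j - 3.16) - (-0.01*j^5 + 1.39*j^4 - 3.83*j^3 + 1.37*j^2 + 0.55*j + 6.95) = 6.22*j^5 + 3.02*j^4 + 3.65*j^3 - 3.54*j^2 - 2.2*j - 10.11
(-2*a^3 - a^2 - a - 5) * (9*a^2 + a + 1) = -18*a^5 - 11*a^4 - 12*a^3 - 47*a^2 - 6*a - 5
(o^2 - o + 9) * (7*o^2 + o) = 7*o^4 - 6*o^3 + 62*o^2 + 9*o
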